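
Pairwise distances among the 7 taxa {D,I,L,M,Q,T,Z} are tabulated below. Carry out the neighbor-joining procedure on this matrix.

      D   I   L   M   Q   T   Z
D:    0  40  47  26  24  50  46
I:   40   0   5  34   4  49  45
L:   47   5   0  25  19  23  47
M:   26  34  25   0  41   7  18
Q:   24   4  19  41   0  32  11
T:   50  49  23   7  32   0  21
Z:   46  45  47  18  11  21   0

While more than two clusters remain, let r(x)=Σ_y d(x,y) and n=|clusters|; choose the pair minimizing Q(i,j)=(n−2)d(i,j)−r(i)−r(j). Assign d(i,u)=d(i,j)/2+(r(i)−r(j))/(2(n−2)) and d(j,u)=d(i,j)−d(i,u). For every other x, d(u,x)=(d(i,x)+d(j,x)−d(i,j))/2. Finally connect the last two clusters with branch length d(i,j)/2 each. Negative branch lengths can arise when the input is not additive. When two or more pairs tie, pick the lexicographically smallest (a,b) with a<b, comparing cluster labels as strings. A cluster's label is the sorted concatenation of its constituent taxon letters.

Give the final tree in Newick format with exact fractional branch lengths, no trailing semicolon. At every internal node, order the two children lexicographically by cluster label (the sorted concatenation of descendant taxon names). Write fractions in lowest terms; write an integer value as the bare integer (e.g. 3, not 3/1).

1. join I+L (d=5, Q=-318) ⇒ IL; edges |I|=18/5, |L|=7/5
  updated: d(D,IL)=41, d(IL,M)=27, d(IL,Q)=9, d(IL,T)=67/2, d(IL,Z)=87/2
2. join IL+Q (d=9, Q=-235) ⇒ ILQ; edges |IL|=73/8, |Q|=-1/8
  updated: d(D,ILQ)=28, d(ILQ,M)=59/2, d(ILQ,T)=113/4, d(ILQ,Z)=91/4
3. join D+ILQ (d=28, Q=-349/2) ⇒ DILQ; edges |D|=251/12, |ILQ|=85/12
  updated: d(DILQ,M)=55/4, d(DILQ,T)=201/8, d(DILQ,Z)=163/8
4. join DILQ+Z (d=163/8, Q=-623/8) ⇒ DILQZ; edges |DILQ|=325/32, |Z|=327/32
  updated: d(DILQZ,M)=91/16, d(DILQZ,T)=103/8
5. join DILQZ+M (d=91/16, Q=-409/16) ⇒ DILMQZ; edges |DILQZ|=185/32, |M|=-3/32
  updated: d(DILMQZ,T)=227/32
6. join DILMQZ+T (d=227/32) ⇒ DILMQTZ; edges |DILMQZ|=227/64, |T|=227/64
final tree: ((((D:251/12,((I:18/5,L:7/5):73/8,Q:-1/8):85/12):325/32,Z:327/32):185/32,M:-3/32):227/64,T:227/64)
total length: 2405/32

((((D:251/12,((I:18/5,L:7/5):73/8,Q:-1/8):85/12):325/32,Z:327/32):185/32,M:-3/32):227/64,T:227/64)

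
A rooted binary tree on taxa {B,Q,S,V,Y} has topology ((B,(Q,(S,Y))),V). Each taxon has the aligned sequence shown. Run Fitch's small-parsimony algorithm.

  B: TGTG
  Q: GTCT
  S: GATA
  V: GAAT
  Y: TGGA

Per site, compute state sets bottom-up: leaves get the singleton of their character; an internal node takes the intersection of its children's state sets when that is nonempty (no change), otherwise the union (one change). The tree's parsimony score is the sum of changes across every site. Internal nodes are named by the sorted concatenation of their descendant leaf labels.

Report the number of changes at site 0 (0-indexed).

[col 0] SY: children S:{G}, Y:{T} ∪→ {G,T}; cost 1
[col 0] QSY: children Q:{G}, SY:{G,T} ∩→ {G}; cost 0
[col 0] BQSY: children B:{T}, QSY:{G} ∪→ {G,T}; cost 1
[col 0] BQSVY: children BQSY:{G,T}, V:{G} ∩→ {G}; cost 0
[col 1] SY: children S:{A}, Y:{G} ∪→ {A,G}; cost 1
[col 1] QSY: children Q:{T}, SY:{A,G} ∪→ {A,G,T}; cost 1
[col 1] BQSY: children B:{G}, QSY:{A,G,T} ∩→ {G}; cost 0
[col 1] BQSVY: children BQSY:{G}, V:{A} ∪→ {A,G}; cost 1
[col 2] SY: children S:{T}, Y:{G} ∪→ {G,T}; cost 1
[col 2] QSY: children Q:{C}, SY:{G,T} ∪→ {C,G,T}; cost 1
[col 2] BQSY: children B:{T}, QSY:{C,G,T} ∩→ {T}; cost 0
[col 2] BQSVY: children BQSY:{T}, V:{A} ∪→ {A,T}; cost 1
[col 3] SY: children S:{A}, Y:{A} ∩→ {A}; cost 0
[col 3] QSY: children Q:{T}, SY:{A} ∪→ {A,T}; cost 1
[col 3] BQSY: children B:{G}, QSY:{A,T} ∪→ {A,G,T}; cost 1
[col 3] BQSVY: children BQSY:{A,G,T}, V:{T} ∩→ {T}; cost 0
per-site changes: [2, 3, 3, 2]; total = 10

2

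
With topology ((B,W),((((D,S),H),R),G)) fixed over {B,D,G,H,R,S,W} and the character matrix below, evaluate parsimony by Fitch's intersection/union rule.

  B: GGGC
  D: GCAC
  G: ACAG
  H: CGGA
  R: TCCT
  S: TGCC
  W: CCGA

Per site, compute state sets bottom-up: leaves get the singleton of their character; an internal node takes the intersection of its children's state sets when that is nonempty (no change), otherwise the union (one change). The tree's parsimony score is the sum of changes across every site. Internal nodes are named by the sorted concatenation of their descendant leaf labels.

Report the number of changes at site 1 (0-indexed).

[col 0] BW: children B:{G}, W:{C} ∪→ {C,G}; cost 1
[col 0] DS: children D:{G}, S:{T} ∪→ {G,T}; cost 1
[col 0] DHS: children DS:{G,T}, H:{C} ∪→ {C,G,T}; cost 1
[col 0] DHRS: children DHS:{C,G,T}, R:{T} ∩→ {T}; cost 0
[col 0] DGHRS: children DHRS:{T}, G:{A} ∪→ {A,T}; cost 1
[col 0] BDGHRSW: children BW:{C,G}, DGHRS:{A,T} ∪→ {A,C,G,T}; cost 1
[col 1] BW: children B:{G}, W:{C} ∪→ {C,G}; cost 1
[col 1] DS: children D:{C}, S:{G} ∪→ {C,G}; cost 1
[col 1] DHS: children DS:{C,G}, H:{G} ∩→ {G}; cost 0
[col 1] DHRS: children DHS:{G}, R:{C} ∪→ {C,G}; cost 1
[col 1] DGHRS: children DHRS:{C,G}, G:{C} ∩→ {C}; cost 0
[col 1] BDGHRSW: children BW:{C,G}, DGHRS:{C} ∩→ {C}; cost 0
[col 2] BW: children B:{G}, W:{G} ∩→ {G}; cost 0
[col 2] DS: children D:{A}, S:{C} ∪→ {A,C}; cost 1
[col 2] DHS: children DS:{A,C}, H:{G} ∪→ {A,C,G}; cost 1
[col 2] DHRS: children DHS:{A,C,G}, R:{C} ∩→ {C}; cost 0
[col 2] DGHRS: children DHRS:{C}, G:{A} ∪→ {A,C}; cost 1
[col 2] BDGHRSW: children BW:{G}, DGHRS:{A,C} ∪→ {A,C,G}; cost 1
[col 3] BW: children B:{C}, W:{A} ∪→ {A,C}; cost 1
[col 3] DS: children D:{C}, S:{C} ∩→ {C}; cost 0
[col 3] DHS: children DS:{C}, H:{A} ∪→ {A,C}; cost 1
[col 3] DHRS: children DHS:{A,C}, R:{T} ∪→ {A,C,T}; cost 1
[col 3] DGHRS: children DHRS:{A,C,T}, G:{G} ∪→ {A,C,G,T}; cost 1
[col 3] BDGHRSW: children BW:{A,C}, DGHRS:{A,C,G,T} ∩→ {A,C}; cost 0
per-site changes: [5, 3, 4, 4]; total = 16

3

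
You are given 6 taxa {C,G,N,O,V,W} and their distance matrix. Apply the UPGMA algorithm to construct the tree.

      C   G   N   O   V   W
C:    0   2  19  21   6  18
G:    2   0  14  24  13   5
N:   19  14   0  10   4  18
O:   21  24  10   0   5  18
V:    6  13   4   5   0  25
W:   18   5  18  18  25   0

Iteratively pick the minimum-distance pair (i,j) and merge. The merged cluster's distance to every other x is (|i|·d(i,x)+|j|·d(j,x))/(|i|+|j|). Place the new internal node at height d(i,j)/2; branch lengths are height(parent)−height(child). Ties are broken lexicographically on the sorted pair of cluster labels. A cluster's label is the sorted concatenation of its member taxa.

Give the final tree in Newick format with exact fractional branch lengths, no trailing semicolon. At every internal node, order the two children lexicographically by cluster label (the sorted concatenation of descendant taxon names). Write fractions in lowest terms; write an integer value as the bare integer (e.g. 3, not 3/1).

(((C:1,G:1):19/4,W:23/4):109/36,((N:2,V:2):7/4,O:15/4):181/36)

step 1: merge (C,G) at d=2; branch lengths C→1, G→1; new cluster CG
  updated: d(CG,N)=33/2, d(CG,O)=45/2, d(CG,V)=19/2, d(CG,W)=23/2
step 2: merge (N,V) at d=4; branch lengths N→2, V→2; new cluster NV
  updated: d(CG,NV)=13, d(NV,O)=15/2, d(NV,W)=43/2
step 3: merge (NV,O) at d=15/2; branch lengths NV→7/4, O→15/4; new cluster NOV
  updated: d(CG,NOV)=97/6, d(NOV,W)=61/3
step 4: merge (CG,W) at d=23/2; branch lengths CG→19/4, W→23/4; new cluster CGW
  updated: d(CGW,NOV)=158/9
step 5: merge (CGW,NOV) at d=158/9; branch lengths CGW→109/36, NOV→181/36; new cluster CGNOVW
final tree: (((C:1,G:1):19/4,W:23/4):109/36,((N:2,V:2):7/4,O:15/4):181/36)
total length: 541/18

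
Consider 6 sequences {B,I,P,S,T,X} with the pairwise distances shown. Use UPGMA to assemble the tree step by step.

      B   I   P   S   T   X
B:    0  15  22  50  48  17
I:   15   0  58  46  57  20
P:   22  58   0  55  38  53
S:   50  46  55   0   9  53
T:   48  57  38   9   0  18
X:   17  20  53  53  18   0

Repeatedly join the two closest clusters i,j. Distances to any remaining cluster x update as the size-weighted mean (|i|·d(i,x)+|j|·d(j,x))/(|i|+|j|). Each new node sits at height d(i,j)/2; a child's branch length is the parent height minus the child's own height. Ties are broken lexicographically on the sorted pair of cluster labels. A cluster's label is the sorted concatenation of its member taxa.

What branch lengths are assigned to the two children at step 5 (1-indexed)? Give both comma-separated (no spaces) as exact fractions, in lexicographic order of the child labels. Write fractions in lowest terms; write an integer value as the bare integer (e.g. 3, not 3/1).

iteration 1: select S,T (d=9); attach at lengths (9/2, 9/2); label the merged cluster ST
  updated: d(B,ST)=49, d(I,ST)=103/2, d(P,ST)=93/2, d(ST,X)=71/2
iteration 2: select B,I (d=15); attach at lengths (15/2, 15/2); label the merged cluster BI
  updated: d(BI,P)=40, d(BI,ST)=201/4, d(BI,X)=37/2
iteration 3: select BI,X (d=37/2); attach at lengths (7/4, 37/4); label the merged cluster BIX
  updated: d(BIX,P)=133/3, d(BIX,ST)=136/3
iteration 4: select BIX,P (d=133/3); attach at lengths (155/12, 133/6); label the merged cluster BIPX
  updated: d(BIPX,ST)=365/8
iteration 5: select BIPX,ST (d=365/8); attach at lengths (31/48, 293/16); label the merged cluster BIPSTX
final tree: ((((B:15/2,I:15/2):7/4,X:37/4):155/12,P:133/6):31/48,(S:9/2,T:9/2):293/16)
total length: 2137/24

31/48,293/16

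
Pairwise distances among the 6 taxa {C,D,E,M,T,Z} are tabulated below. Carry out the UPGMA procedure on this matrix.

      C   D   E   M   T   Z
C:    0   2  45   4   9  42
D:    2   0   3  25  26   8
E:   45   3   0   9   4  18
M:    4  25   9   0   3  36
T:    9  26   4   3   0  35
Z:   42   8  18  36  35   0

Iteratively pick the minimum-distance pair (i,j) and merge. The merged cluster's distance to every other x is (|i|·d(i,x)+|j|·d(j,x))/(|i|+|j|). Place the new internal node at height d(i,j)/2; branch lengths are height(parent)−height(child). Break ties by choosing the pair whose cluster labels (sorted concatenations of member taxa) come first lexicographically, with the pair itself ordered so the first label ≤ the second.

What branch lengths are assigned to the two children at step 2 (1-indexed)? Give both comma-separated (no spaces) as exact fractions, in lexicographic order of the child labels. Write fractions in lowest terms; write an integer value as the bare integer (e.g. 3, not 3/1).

3/2,3/2

1. join C+D (d=2) ⇒ CD; edges |C|=1, |D|=1
  updated: d(CD,E)=24, d(CD,M)=29/2, d(CD,T)=35/2, d(CD,Z)=25
2. join M+T (d=3) ⇒ MT; edges |M|=3/2, |T|=3/2
  updated: d(CD,MT)=16, d(E,MT)=13/2, d(MT,Z)=71/2
3. join E+MT (d=13/2) ⇒ EMT; edges |E|=13/4, |MT|=7/4
  updated: d(CD,EMT)=56/3, d(EMT,Z)=89/3
4. join CD+EMT (d=56/3) ⇒ CDEMT; edges |CD|=25/3, |EMT|=73/12
  updated: d(CDEMT,Z)=139/5
5. join CDEMT+Z (d=139/5) ⇒ CDEMTZ; edges |CDEMT|=137/30, |Z|=139/10
final tree: (((C:1,D:1):25/3,(E:13/4,(M:3/2,T:3/2):7/4):73/12):137/30,Z:139/10)
total length: 2573/60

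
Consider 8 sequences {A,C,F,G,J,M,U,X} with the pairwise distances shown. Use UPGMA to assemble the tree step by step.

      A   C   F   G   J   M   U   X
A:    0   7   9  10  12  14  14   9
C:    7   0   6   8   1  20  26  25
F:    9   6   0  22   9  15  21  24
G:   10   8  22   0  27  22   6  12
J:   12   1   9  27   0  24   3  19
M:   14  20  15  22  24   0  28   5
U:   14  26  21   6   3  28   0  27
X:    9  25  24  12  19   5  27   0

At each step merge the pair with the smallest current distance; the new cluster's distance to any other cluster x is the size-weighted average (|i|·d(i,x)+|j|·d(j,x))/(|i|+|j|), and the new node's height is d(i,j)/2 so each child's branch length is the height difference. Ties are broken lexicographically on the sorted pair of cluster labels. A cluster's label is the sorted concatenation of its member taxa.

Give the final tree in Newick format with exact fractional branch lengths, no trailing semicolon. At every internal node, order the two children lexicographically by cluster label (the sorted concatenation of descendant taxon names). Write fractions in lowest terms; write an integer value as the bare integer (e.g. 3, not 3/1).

(((A:14/3,((C:1/2,J:1/2):13/4,F:15/4):11/12):169/48,(G:3,U:3):83/16):85/48,(M:5/2,X:5/2):179/24)

step 1: merge (C,J) at d=1; branch lengths C→1/2, J→1/2; new cluster CJ
  updated: d(A,CJ)=19/2, d(CJ,F)=15/2, d(CJ,G)=35/2, d(CJ,M)=22, d(CJ,U)=29/2, d(CJ,X)=22
step 2: merge (M,X) at d=5; branch lengths M→5/2, X→5/2; new cluster MX
  updated: d(A,MX)=23/2, d(CJ,MX)=22, d(F,MX)=39/2, d(G,MX)=17, d(MX,U)=55/2
step 3: merge (G,U) at d=6; branch lengths G→3, U→3; new cluster GU
  updated: d(A,GU)=12, d(CJ,GU)=16, d(F,GU)=43/2, d(GU,MX)=89/4
step 4: merge (CJ,F) at d=15/2; branch lengths CJ→13/4, F→15/4; new cluster CFJ
  updated: d(A,CFJ)=28/3, d(CFJ,GU)=107/6, d(CFJ,MX)=127/6
step 5: merge (A,CFJ) at d=28/3; branch lengths A→14/3, CFJ→11/12; new cluster ACFJ
  updated: d(ACFJ,GU)=131/8, d(ACFJ,MX)=75/4
step 6: merge (ACFJ,GU) at d=131/8; branch lengths ACFJ→169/48, GU→83/16; new cluster ACFGJU
  updated: d(ACFGJU,MX)=239/12
step 7: merge (ACFGJU,MX) at d=239/12; branch lengths ACFGJU→85/48, MX→179/24; new cluster ACFGJMUX
final tree: (((A:14/3,((C:1/2,J:1/2):13/4,F:15/4):11/12):169/48,(G:3,U:3):83/16):85/48,(M:5/2,X:5/2):179/24)
total length: 2041/48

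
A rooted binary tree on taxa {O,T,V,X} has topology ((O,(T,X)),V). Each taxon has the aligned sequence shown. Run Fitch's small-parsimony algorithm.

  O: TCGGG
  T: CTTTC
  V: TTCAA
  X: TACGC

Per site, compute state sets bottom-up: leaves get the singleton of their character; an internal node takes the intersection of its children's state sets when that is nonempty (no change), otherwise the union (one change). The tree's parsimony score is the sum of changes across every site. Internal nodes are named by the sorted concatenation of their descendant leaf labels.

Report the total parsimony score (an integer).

[col 0] TX: children T:{C}, X:{T} ∪→ {C,T}; cost 1
[col 0] OTX: children O:{T}, TX:{C,T} ∩→ {T}; cost 0
[col 0] OTVX: children OTX:{T}, V:{T} ∩→ {T}; cost 0
[col 1] TX: children T:{T}, X:{A} ∪→ {A,T}; cost 1
[col 1] OTX: children O:{C}, TX:{A,T} ∪→ {A,C,T}; cost 1
[col 1] OTVX: children OTX:{A,C,T}, V:{T} ∩→ {T}; cost 0
[col 2] TX: children T:{T}, X:{C} ∪→ {C,T}; cost 1
[col 2] OTX: children O:{G}, TX:{C,T} ∪→ {C,G,T}; cost 1
[col 2] OTVX: children OTX:{C,G,T}, V:{C} ∩→ {C}; cost 0
[col 3] TX: children T:{T}, X:{G} ∪→ {G,T}; cost 1
[col 3] OTX: children O:{G}, TX:{G,T} ∩→ {G}; cost 0
[col 3] OTVX: children OTX:{G}, V:{A} ∪→ {A,G}; cost 1
[col 4] TX: children T:{C}, X:{C} ∩→ {C}; cost 0
[col 4] OTX: children O:{G}, TX:{C} ∪→ {C,G}; cost 1
[col 4] OTVX: children OTX:{C,G}, V:{A} ∪→ {A,C,G}; cost 1
per-site changes: [1, 2, 2, 2, 2]; total = 9

9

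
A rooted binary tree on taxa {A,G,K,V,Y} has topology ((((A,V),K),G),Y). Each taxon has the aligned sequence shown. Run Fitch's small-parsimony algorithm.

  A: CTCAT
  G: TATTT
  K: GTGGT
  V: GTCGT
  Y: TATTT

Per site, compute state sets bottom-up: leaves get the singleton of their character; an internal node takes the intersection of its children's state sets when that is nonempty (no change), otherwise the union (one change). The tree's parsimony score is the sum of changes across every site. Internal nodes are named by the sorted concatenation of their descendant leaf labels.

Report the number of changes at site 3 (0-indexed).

[col 0] AV: children A:{C}, V:{G} ∪→ {C,G}; cost 1
[col 0] AKV: children AV:{C,G}, K:{G} ∩→ {G}; cost 0
[col 0] AGKV: children AKV:{G}, G:{T} ∪→ {G,T}; cost 1
[col 0] AGKVY: children AGKV:{G,T}, Y:{T} ∩→ {T}; cost 0
[col 1] AV: children A:{T}, V:{T} ∩→ {T}; cost 0
[col 1] AKV: children AV:{T}, K:{T} ∩→ {T}; cost 0
[col 1] AGKV: children AKV:{T}, G:{A} ∪→ {A,T}; cost 1
[col 1] AGKVY: children AGKV:{A,T}, Y:{A} ∩→ {A}; cost 0
[col 2] AV: children A:{C}, V:{C} ∩→ {C}; cost 0
[col 2] AKV: children AV:{C}, K:{G} ∪→ {C,G}; cost 1
[col 2] AGKV: children AKV:{C,G}, G:{T} ∪→ {C,G,T}; cost 1
[col 2] AGKVY: children AGKV:{C,G,T}, Y:{T} ∩→ {T}; cost 0
[col 3] AV: children A:{A}, V:{G} ∪→ {A,G}; cost 1
[col 3] AKV: children AV:{A,G}, K:{G} ∩→ {G}; cost 0
[col 3] AGKV: children AKV:{G}, G:{T} ∪→ {G,T}; cost 1
[col 3] AGKVY: children AGKV:{G,T}, Y:{T} ∩→ {T}; cost 0
[col 4] AV: children A:{T}, V:{T} ∩→ {T}; cost 0
[col 4] AKV: children AV:{T}, K:{T} ∩→ {T}; cost 0
[col 4] AGKV: children AKV:{T}, G:{T} ∩→ {T}; cost 0
[col 4] AGKVY: children AGKV:{T}, Y:{T} ∩→ {T}; cost 0
per-site changes: [2, 1, 2, 2, 0]; total = 7

2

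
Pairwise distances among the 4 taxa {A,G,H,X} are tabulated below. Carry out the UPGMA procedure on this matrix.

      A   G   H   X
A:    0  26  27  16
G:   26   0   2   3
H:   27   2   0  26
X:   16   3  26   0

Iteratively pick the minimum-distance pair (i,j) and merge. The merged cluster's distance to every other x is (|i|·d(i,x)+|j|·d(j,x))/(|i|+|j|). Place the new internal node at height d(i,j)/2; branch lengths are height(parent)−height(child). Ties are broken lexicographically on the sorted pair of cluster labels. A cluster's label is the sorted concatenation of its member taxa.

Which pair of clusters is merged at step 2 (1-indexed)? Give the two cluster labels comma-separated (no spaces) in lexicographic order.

1. join G+H (d=2) ⇒ GH; edges |G|=1, |H|=1
  updated: d(A,GH)=53/2, d(GH,X)=29/2
2. join GH+X (d=29/2) ⇒ GHX; edges |GH|=25/4, |X|=29/4
  updated: d(A,GHX)=23
3. join A+GHX (d=23) ⇒ AGHX; edges |A|=23/2, |GHX|=17/4
final tree: (A:23/2,((G:1,H:1):25/4,X:29/4):17/4)
total length: 125/4

GH,X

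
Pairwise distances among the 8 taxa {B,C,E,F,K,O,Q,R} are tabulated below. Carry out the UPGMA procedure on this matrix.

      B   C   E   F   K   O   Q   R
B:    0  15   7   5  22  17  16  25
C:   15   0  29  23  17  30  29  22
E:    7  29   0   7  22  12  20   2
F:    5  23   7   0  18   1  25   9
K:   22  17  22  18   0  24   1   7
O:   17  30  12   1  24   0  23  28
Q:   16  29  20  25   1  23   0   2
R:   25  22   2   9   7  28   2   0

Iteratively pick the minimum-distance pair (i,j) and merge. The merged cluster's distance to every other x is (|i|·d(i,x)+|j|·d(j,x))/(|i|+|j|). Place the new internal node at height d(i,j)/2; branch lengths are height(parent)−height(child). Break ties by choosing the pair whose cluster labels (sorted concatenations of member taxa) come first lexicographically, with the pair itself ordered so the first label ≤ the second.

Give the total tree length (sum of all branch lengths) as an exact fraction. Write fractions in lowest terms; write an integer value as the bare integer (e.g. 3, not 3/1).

2601/56

step 1: merge (F,O) at d=1; branch lengths F→1/2, O→1/2; new cluster FO
  updated: d(B,FO)=11, d(C,FO)=53/2, d(E,FO)=19/2, d(FO,K)=21, d(FO,Q)=24, d(FO,R)=37/2
step 2: merge (K,Q) at d=1; branch lengths K→1/2, Q→1/2; new cluster KQ
  updated: d(B,KQ)=19, d(C,KQ)=23, d(E,KQ)=21, d(FO,KQ)=45/2, d(KQ,R)=9/2
step 3: merge (E,R) at d=2; branch lengths E→1, R→1; new cluster ER
  updated: d(B,ER)=16, d(C,ER)=51/2, d(ER,FO)=14, d(ER,KQ)=51/4
step 4: merge (B,FO) at d=11; branch lengths B→11/2, FO→5; new cluster BFO
  updated: d(BFO,C)=68/3, d(BFO,ER)=44/3, d(BFO,KQ)=64/3
step 5: merge (ER,KQ) at d=51/4; branch lengths ER→43/8, KQ→47/8; new cluster EKQR
  updated: d(BFO,EKQR)=18, d(C,EKQR)=97/4
step 6: merge (BFO,EKQR) at d=18; branch lengths BFO→7/2, EKQR→21/8; new cluster BEFKOQR
  updated: d(BEFKOQR,C)=165/7
step 7: merge (BEFKOQR,C) at d=165/7; branch lengths BEFKOQR→39/14, C→165/14; new cluster BCEFKOQR
final tree: (((B:11/2,(F:1/2,O:1/2):5):7/2,((E:1,R:1):43/8,(K:1/2,Q:1/2):47/8):21/8):39/14,C:165/14)
total length: 2601/56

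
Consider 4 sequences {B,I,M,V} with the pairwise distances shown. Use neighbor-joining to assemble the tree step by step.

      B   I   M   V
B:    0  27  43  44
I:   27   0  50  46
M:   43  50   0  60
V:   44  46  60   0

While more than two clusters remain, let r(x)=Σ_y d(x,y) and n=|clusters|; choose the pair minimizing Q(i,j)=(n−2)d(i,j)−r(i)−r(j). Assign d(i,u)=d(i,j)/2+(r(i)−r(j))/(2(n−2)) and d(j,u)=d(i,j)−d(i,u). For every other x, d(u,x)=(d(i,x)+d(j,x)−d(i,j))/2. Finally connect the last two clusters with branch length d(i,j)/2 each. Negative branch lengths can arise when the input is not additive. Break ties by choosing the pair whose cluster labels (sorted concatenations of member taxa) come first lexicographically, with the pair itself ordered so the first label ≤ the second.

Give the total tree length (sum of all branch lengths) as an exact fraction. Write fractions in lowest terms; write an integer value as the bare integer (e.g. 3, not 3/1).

1. join B+I (d=27, Q=-183) ⇒ BI; edges |B|=45/4, |I|=63/4
  updated: d(BI,M)=33, d(BI,V)=63/2
2. join BI+M (d=33, Q=-249/2) ⇒ BIM; edges |BI|=9/4, |M|=123/4
  updated: d(BIM,V)=117/4
3. join BIM+V (d=117/4) ⇒ BIMV; edges |BIM|=117/8, |V|=117/8
final tree: (((B:45/4,I:63/4):9/4,M:123/4):117/8,V:117/8)
total length: 357/4

357/4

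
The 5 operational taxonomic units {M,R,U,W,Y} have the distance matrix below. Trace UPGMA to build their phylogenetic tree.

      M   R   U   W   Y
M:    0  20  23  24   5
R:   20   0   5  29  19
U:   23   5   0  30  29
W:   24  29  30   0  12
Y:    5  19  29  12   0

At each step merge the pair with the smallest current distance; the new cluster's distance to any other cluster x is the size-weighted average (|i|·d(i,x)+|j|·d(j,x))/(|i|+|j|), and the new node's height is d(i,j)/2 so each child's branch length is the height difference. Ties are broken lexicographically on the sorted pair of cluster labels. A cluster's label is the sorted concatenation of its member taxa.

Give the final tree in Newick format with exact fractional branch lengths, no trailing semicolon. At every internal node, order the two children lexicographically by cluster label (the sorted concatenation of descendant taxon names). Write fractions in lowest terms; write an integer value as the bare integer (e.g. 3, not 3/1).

(((M:5/2,Y:5/2):13/2,W:9):7/2,(R:5/2,U:5/2):10)

1. join M+Y (d=5) ⇒ MY; edges |M|=5/2, |Y|=5/2
  updated: d(MY,R)=39/2, d(MY,U)=26, d(MY,W)=18
2. join R+U (d=5) ⇒ RU; edges |R|=5/2, |U|=5/2
  updated: d(MY,RU)=91/4, d(RU,W)=59/2
3. join MY+W (d=18) ⇒ MWY; edges |MY|=13/2, |W|=9
  updated: d(MWY,RU)=25
4. join MWY+RU (d=25) ⇒ MRUWY; edges |MWY|=7/2, |RU|=10
final tree: (((M:5/2,Y:5/2):13/2,W:9):7/2,(R:5/2,U:5/2):10)
total length: 39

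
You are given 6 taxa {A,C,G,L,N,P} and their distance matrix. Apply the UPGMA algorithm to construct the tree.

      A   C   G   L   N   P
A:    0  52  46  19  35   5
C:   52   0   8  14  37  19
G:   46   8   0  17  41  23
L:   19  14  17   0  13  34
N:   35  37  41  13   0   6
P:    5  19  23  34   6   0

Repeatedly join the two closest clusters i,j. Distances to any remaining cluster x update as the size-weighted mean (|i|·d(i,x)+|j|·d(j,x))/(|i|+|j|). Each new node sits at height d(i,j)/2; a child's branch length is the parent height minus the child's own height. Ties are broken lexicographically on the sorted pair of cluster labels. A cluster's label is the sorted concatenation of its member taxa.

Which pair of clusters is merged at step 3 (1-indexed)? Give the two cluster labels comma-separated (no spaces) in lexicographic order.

1. join A+P (d=5) ⇒ AP; edges |A|=5/2, |P|=5/2
  updated: d(AP,C)=71/2, d(AP,G)=69/2, d(AP,L)=53/2, d(AP,N)=41/2
2. join C+G (d=8) ⇒ CG; edges |C|=4, |G|=4
  updated: d(AP,CG)=35, d(CG,L)=31/2, d(CG,N)=39
3. join L+N (d=13) ⇒ LN; edges |L|=13/2, |N|=13/2
  updated: d(AP,LN)=47/2, d(CG,LN)=109/4
4. join AP+LN (d=47/2) ⇒ ALNP; edges |AP|=37/4, |LN|=21/4
  updated: d(ALNP,CG)=249/8
5. join ALNP+CG (d=249/8) ⇒ ACGLNP; edges |ALNP|=61/16, |CG|=185/16
final tree: (((A:5/2,P:5/2):37/4,(L:13/2,N:13/2):21/4):61/16,(C:4,G:4):185/16)
total length: 447/8

L,N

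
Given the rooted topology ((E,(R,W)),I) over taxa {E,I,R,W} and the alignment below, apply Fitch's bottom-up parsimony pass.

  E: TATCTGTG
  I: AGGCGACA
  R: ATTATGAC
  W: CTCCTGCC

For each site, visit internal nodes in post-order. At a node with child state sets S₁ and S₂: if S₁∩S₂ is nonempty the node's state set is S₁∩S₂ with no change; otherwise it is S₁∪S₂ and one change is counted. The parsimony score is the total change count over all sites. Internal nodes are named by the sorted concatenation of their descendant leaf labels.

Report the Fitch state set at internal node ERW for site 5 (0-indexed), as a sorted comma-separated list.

G

site 0, node RW: R={A} ∪ W={C} → {A,C} (+1)
site 0, node ERW: E={T} ∪ RW={A,C} → {A,C,T} (+1)
site 0, node EIRW: ERW={A,C,T} ∩ I={A} → {A} (+0)
site 1, node RW: R={T} ∩ W={T} → {T} (+0)
site 1, node ERW: E={A} ∪ RW={T} → {A,T} (+1)
site 1, node EIRW: ERW={A,T} ∪ I={G} → {A,G,T} (+1)
site 2, node RW: R={T} ∪ W={C} → {C,T} (+1)
site 2, node ERW: E={T} ∩ RW={C,T} → {T} (+0)
site 2, node EIRW: ERW={T} ∪ I={G} → {G,T} (+1)
site 3, node RW: R={A} ∪ W={C} → {A,C} (+1)
site 3, node ERW: E={C} ∩ RW={A,C} → {C} (+0)
site 3, node EIRW: ERW={C} ∩ I={C} → {C} (+0)
site 4, node RW: R={T} ∩ W={T} → {T} (+0)
site 4, node ERW: E={T} ∩ RW={T} → {T} (+0)
site 4, node EIRW: ERW={T} ∪ I={G} → {G,T} (+1)
site 5, node RW: R={G} ∩ W={G} → {G} (+0)
site 5, node ERW: E={G} ∩ RW={G} → {G} (+0)
site 5, node EIRW: ERW={G} ∪ I={A} → {A,G} (+1)
site 6, node RW: R={A} ∪ W={C} → {A,C} (+1)
site 6, node ERW: E={T} ∪ RW={A,C} → {A,C,T} (+1)
site 6, node EIRW: ERW={A,C,T} ∩ I={C} → {C} (+0)
site 7, node RW: R={C} ∩ W={C} → {C} (+0)
site 7, node ERW: E={G} ∪ RW={C} → {C,G} (+1)
site 7, node EIRW: ERW={C,G} ∪ I={A} → {A,C,G} (+1)
per-site changes: [2, 2, 2, 1, 1, 1, 2, 2]; total = 13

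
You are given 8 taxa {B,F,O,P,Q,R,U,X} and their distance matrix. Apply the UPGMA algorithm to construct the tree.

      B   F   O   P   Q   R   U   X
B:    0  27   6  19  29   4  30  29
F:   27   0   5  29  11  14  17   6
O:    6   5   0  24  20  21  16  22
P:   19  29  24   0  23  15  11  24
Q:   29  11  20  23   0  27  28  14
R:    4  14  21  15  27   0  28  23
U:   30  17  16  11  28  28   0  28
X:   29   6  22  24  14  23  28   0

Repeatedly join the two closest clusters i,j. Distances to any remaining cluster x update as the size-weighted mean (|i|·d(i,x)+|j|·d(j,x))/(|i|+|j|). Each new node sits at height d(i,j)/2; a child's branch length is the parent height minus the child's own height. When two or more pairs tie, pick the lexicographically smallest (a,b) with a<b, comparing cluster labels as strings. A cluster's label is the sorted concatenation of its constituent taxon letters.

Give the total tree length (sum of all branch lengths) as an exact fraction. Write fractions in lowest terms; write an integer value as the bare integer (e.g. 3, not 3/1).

707/12

iteration 1: select B,R (d=4); attach at lengths (2, 2); label the merged cluster BR
  updated: d(BR,F)=41/2, d(BR,O)=27/2, d(BR,P)=17, d(BR,Q)=28, d(BR,U)=29, d(BR,X)=26
iteration 2: select F,O (d=5); attach at lengths (5/2, 5/2); label the merged cluster FO
  updated: d(BR,FO)=17, d(FO,P)=53/2, d(FO,Q)=31/2, d(FO,U)=33/2, d(FO,X)=14
iteration 3: select P,U (d=11); attach at lengths (11/2, 11/2); label the merged cluster PU
  updated: d(BR,PU)=23, d(FO,PU)=43/2, d(PU,Q)=51/2, d(PU,X)=26
iteration 4: select FO,X (d=14); attach at lengths (9/2, 7); label the merged cluster FOX
  updated: d(BR,FOX)=20, d(FOX,PU)=23, d(FOX,Q)=15
iteration 5: select FOX,Q (d=15); attach at lengths (1/2, 15/2); label the merged cluster FOQX
  updated: d(BR,FOQX)=22, d(FOQX,PU)=189/8
iteration 6: select BR,FOQX (d=22); attach at lengths (9, 7/2); label the merged cluster BFOQRX
  updated: d(BFOQRX,PU)=281/12
iteration 7: select BFOQRX,PU (d=281/12); attach at lengths (17/24, 149/24); label the merged cluster BFOPQRUX
final tree: (((B:2,R:2):9,(((F:5/2,O:5/2):9/2,X:7):1/2,Q:15/2):7/2):17/24,(P:11/2,U:11/2):149/24)
total length: 707/12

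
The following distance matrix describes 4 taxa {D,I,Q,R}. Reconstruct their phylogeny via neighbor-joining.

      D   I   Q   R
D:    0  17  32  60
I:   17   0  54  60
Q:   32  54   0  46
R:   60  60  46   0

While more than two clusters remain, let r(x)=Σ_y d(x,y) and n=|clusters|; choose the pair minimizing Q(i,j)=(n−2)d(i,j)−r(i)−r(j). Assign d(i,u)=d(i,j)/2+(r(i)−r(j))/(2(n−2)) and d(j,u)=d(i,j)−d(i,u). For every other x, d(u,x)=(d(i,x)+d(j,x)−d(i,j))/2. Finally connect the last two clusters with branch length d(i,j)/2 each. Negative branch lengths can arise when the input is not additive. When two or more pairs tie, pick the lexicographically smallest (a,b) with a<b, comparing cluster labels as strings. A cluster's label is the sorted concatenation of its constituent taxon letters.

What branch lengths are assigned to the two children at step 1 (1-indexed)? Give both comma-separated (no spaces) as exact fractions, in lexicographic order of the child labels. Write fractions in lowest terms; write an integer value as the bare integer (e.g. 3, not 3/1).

3,14

1. join D+I (d=17, Q=-206) ⇒ DI; edges |D|=3, |I|=14
  updated: d(DI,Q)=69/2, d(DI,R)=103/2
2. join DI+Q (d=69/2, Q=-132) ⇒ DIQ; edges |DI|=20, |Q|=29/2
  updated: d(DIQ,R)=63/2
3. join DIQ+R (d=63/2) ⇒ DIQR; edges |DIQ|=63/4, |R|=63/4
final tree: (((D:3,I:14):20,Q:29/2):63/4,R:63/4)
total length: 83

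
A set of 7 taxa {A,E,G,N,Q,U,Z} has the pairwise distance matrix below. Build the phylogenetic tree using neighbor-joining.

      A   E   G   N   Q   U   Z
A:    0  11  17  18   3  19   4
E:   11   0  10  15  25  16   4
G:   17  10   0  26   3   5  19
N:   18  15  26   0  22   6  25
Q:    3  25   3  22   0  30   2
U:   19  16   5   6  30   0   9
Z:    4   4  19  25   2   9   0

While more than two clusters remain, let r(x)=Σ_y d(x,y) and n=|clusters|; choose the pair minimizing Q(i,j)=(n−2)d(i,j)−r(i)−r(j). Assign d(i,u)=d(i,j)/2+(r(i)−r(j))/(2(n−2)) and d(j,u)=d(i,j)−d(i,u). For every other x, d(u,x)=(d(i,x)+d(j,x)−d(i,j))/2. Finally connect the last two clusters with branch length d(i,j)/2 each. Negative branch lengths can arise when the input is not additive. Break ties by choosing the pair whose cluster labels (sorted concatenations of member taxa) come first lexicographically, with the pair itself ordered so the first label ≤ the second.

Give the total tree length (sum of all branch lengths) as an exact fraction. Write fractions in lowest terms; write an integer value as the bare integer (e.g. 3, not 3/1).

iteration 1: select N,U (d=6, Q=-167); attach at lengths (57/10, 3/10); label the merged cluster NU
  updated: d(A,NU)=31/2, d(E,NU)=25/2, d(G,NU)=25/2, d(NU,Q)=23, d(NU,Z)=14
iteration 2: select G,Q (d=3, Q=-211/2); attach at lengths (35/16, 13/16); label the merged cluster GQ
  updated: d(A,GQ)=17/2, d(E,GQ)=16, d(GQ,NU)=65/4, d(GQ,Z)=9
iteration 3: select E,NU (d=25/2, Q=-257/4); attach at lengths (91/24, 209/24); label the merged cluster ENU
  updated: d(A,ENU)=7, d(ENU,GQ)=79/8, d(ENU,Z)=11/4
iteration 4: select A,GQ (d=17/2, Q=-239/8); attach at lengths (73/32, 199/32); label the merged cluster AGQ
  updated: d(AGQ,ENU)=67/16, d(AGQ,Z)=9/4
iteration 5: select AGQ,ENU (d=67/16, Q=-147/16); attach at lengths (59/32, 75/32); label the merged cluster AEGNQU
  updated: d(AEGNQU,Z)=13/32
iteration 6: select AEGNQU,Z (d=13/32); attach at lengths (13/64, 13/64); label the merged cluster AEGNQUZ
final tree: (((A:73/32,(G:35/16,Q:13/16):199/32):59/32,(E:91/24,(N:57/10,U:3/10):209/24):75/32):13/64,Z:13/64)
total length: 1107/32

1107/32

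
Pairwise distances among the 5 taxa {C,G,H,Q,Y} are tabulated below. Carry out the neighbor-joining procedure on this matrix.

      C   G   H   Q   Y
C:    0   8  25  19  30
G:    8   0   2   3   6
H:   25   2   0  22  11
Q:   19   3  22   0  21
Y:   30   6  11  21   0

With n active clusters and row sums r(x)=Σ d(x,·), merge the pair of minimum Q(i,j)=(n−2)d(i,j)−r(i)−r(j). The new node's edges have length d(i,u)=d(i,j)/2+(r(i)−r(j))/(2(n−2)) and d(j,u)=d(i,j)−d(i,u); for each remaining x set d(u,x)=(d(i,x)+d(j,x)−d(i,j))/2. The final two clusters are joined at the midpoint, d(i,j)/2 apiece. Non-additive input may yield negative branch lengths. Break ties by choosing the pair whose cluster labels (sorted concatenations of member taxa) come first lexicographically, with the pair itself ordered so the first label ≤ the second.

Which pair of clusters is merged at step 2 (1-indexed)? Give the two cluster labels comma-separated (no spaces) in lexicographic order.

C,Q

1. join H+Y (d=11, Q=-95) ⇒ HY; edges |H|=25/6, |Y|=41/6
  updated: d(C,HY)=22, d(G,HY)=-3/2, d(HY,Q)=16
2. join C+Q (d=19, Q=-49) ⇒ CQ; edges |C|=49/4, |Q|=27/4
  updated: d(CQ,G)=-4, d(CQ,HY)=19/2
3. join CQ+G (d=-4, Q=-4) ⇒ CGQ; edges |CQ|=7/2, |G|=-15/2
  updated: d(CGQ,HY)=6
4. join CGQ+HY (d=6) ⇒ CGHQY; edges |CGQ|=3, |HY|=3
final tree: (((C:49/4,Q:27/4):7/2,G:-15/2):3,(H:25/6,Y:41/6):3)
total length: 32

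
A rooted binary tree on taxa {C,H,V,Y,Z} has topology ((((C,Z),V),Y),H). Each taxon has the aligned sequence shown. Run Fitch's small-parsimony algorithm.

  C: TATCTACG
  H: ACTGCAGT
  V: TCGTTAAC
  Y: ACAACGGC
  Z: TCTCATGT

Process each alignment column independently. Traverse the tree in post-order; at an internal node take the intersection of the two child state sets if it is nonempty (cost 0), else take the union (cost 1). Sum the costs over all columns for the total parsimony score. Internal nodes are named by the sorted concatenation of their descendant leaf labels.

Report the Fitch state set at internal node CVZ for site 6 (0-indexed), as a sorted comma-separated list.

CZ@0: {T} ∩ {T} = {T} (intersection, +0)
CVZ@0: {T} ∩ {T} = {T} (intersection, +0)
CVYZ@0: {T} ∪ {A} = {A,T} (union, +1)
CHVYZ@0: {A,T} ∩ {A} = {A} (intersection, +0)
CZ@1: {A} ∪ {C} = {A,C} (union, +1)
CVZ@1: {A,C} ∩ {C} = {C} (intersection, +0)
CVYZ@1: {C} ∩ {C} = {C} (intersection, +0)
CHVYZ@1: {C} ∩ {C} = {C} (intersection, +0)
CZ@2: {T} ∩ {T} = {T} (intersection, +0)
CVZ@2: {T} ∪ {G} = {G,T} (union, +1)
CVYZ@2: {G,T} ∪ {A} = {A,G,T} (union, +1)
CHVYZ@2: {A,G,T} ∩ {T} = {T} (intersection, +0)
CZ@3: {C} ∩ {C} = {C} (intersection, +0)
CVZ@3: {C} ∪ {T} = {C,T} (union, +1)
CVYZ@3: {C,T} ∪ {A} = {A,C,T} (union, +1)
CHVYZ@3: {A,C,T} ∪ {G} = {A,C,G,T} (union, +1)
CZ@4: {T} ∪ {A} = {A,T} (union, +1)
CVZ@4: {A,T} ∩ {T} = {T} (intersection, +0)
CVYZ@4: {T} ∪ {C} = {C,T} (union, +1)
CHVYZ@4: {C,T} ∩ {C} = {C} (intersection, +0)
CZ@5: {A} ∪ {T} = {A,T} (union, +1)
CVZ@5: {A,T} ∩ {A} = {A} (intersection, +0)
CVYZ@5: {A} ∪ {G} = {A,G} (union, +1)
CHVYZ@5: {A,G} ∩ {A} = {A} (intersection, +0)
CZ@6: {C} ∪ {G} = {C,G} (union, +1)
CVZ@6: {C,G} ∪ {A} = {A,C,G} (union, +1)
CVYZ@6: {A,C,G} ∩ {G} = {G} (intersection, +0)
CHVYZ@6: {G} ∩ {G} = {G} (intersection, +0)
CZ@7: {G} ∪ {T} = {G,T} (union, +1)
CVZ@7: {G,T} ∪ {C} = {C,G,T} (union, +1)
CVYZ@7: {C,G,T} ∩ {C} = {C} (intersection, +0)
CHVYZ@7: {C} ∪ {T} = {C,T} (union, +1)
per-site changes: [1, 1, 2, 3, 2, 2, 2, 3]; total = 16

A,C,G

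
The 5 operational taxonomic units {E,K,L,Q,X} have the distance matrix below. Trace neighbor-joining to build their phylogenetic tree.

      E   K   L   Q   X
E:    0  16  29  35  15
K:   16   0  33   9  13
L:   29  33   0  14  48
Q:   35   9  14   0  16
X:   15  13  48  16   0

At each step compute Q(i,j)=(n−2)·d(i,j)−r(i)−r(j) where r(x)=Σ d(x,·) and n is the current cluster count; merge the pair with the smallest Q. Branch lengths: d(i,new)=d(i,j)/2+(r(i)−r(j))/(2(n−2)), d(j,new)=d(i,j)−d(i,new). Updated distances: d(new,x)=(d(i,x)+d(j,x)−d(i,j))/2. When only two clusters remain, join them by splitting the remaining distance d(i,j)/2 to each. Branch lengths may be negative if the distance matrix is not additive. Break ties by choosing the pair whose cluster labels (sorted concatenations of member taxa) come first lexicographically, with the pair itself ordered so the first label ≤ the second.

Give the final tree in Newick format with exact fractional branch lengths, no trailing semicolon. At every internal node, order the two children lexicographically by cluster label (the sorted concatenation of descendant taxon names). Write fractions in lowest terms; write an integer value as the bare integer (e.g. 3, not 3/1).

(((E:33/4,X:27/4):21/4,K:7/4):49/8,(L:46/3,Q:-4/3):49/8)

iteration 1: select L,Q (d=14, Q=-156); attach at lengths (46/3, -4/3); label the merged cluster LQ
  updated: d(E,LQ)=25, d(K,LQ)=14, d(LQ,X)=25
iteration 2: select E,X (d=15, Q=-79); attach at lengths (33/4, 27/4); label the merged cluster EX
  updated: d(EX,K)=7, d(EX,LQ)=35/2
iteration 3: select EX,K (d=7, Q=-77/2); attach at lengths (21/4, 7/4); label the merged cluster EKX
  updated: d(EKX,LQ)=49/4
iteration 4: select EKX,LQ (d=49/4); attach at lengths (49/8, 49/8); label the merged cluster EKLQX
final tree: (((E:33/4,X:27/4):21/4,K:7/4):49/8,(L:46/3,Q:-4/3):49/8)
total length: 193/4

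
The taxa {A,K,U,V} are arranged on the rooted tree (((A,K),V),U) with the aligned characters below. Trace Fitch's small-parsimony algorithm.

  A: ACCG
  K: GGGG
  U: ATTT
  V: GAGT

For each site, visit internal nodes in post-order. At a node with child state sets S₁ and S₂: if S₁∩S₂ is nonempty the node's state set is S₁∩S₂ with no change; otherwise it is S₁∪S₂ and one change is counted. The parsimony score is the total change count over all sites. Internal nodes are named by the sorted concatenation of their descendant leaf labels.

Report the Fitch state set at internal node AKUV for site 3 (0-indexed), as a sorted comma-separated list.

T

AK@0: {A} ∪ {G} = {A,G} (union, +1)
AKV@0: {A,G} ∩ {G} = {G} (intersection, +0)
AKUV@0: {G} ∪ {A} = {A,G} (union, +1)
AK@1: {C} ∪ {G} = {C,G} (union, +1)
AKV@1: {C,G} ∪ {A} = {A,C,G} (union, +1)
AKUV@1: {A,C,G} ∪ {T} = {A,C,G,T} (union, +1)
AK@2: {C} ∪ {G} = {C,G} (union, +1)
AKV@2: {C,G} ∩ {G} = {G} (intersection, +0)
AKUV@2: {G} ∪ {T} = {G,T} (union, +1)
AK@3: {G} ∩ {G} = {G} (intersection, +0)
AKV@3: {G} ∪ {T} = {G,T} (union, +1)
AKUV@3: {G,T} ∩ {T} = {T} (intersection, +0)
per-site changes: [2, 3, 2, 1]; total = 8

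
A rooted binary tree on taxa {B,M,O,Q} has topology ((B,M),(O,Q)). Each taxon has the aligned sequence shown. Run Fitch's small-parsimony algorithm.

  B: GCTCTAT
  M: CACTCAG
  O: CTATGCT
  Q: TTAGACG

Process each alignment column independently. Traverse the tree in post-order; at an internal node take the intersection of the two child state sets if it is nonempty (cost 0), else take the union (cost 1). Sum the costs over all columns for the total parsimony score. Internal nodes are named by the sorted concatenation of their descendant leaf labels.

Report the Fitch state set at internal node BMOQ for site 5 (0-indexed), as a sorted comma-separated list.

A,C

[col 0] BM: children B:{G}, M:{C} ∪→ {C,G}; cost 1
[col 0] OQ: children O:{C}, Q:{T} ∪→ {C,T}; cost 1
[col 0] BMOQ: children BM:{C,G}, OQ:{C,T} ∩→ {C}; cost 0
[col 1] BM: children B:{C}, M:{A} ∪→ {A,C}; cost 1
[col 1] OQ: children O:{T}, Q:{T} ∩→ {T}; cost 0
[col 1] BMOQ: children BM:{A,C}, OQ:{T} ∪→ {A,C,T}; cost 1
[col 2] BM: children B:{T}, M:{C} ∪→ {C,T}; cost 1
[col 2] OQ: children O:{A}, Q:{A} ∩→ {A}; cost 0
[col 2] BMOQ: children BM:{C,T}, OQ:{A} ∪→ {A,C,T}; cost 1
[col 3] BM: children B:{C}, M:{T} ∪→ {C,T}; cost 1
[col 3] OQ: children O:{T}, Q:{G} ∪→ {G,T}; cost 1
[col 3] BMOQ: children BM:{C,T}, OQ:{G,T} ∩→ {T}; cost 0
[col 4] BM: children B:{T}, M:{C} ∪→ {C,T}; cost 1
[col 4] OQ: children O:{G}, Q:{A} ∪→ {A,G}; cost 1
[col 4] BMOQ: children BM:{C,T}, OQ:{A,G} ∪→ {A,C,G,T}; cost 1
[col 5] BM: children B:{A}, M:{A} ∩→ {A}; cost 0
[col 5] OQ: children O:{C}, Q:{C} ∩→ {C}; cost 0
[col 5] BMOQ: children BM:{A}, OQ:{C} ∪→ {A,C}; cost 1
[col 6] BM: children B:{T}, M:{G} ∪→ {G,T}; cost 1
[col 6] OQ: children O:{T}, Q:{G} ∪→ {G,T}; cost 1
[col 6] BMOQ: children BM:{G,T}, OQ:{G,T} ∩→ {G,T}; cost 0
per-site changes: [2, 2, 2, 2, 3, 1, 2]; total = 14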